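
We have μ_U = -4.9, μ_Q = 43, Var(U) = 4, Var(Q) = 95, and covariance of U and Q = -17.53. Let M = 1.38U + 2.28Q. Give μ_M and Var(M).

μ_M = 1.38·μ_U + 2.28·μ_Q = 1.38·(-4.9) + 2.28·43 = 91.278.
Var(M) = a²·Var(U) + b²·Var(Q) + 2ab·covariance of U and Q with a = 1.38, b = 2.28.
= 1.38²·4 + 2.28²·95 + 2·1.38·2.28·(-17.53)
= 7.6176 + 493.848 + (-110.312784) = 391.152816.

μ_M = 91.278, Var(M) = 391.152816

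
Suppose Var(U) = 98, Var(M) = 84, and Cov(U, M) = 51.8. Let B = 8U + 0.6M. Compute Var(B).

Var(B) = a²·Var(U) + b²·Var(M) + 2ab·Cov(U, M) with a = 8, b = 0.6.
= 8²·98 + 0.6²·84 + 2·8·0.6·51.8
= 6272 + 30.24 + 497.28 = 6799.52.

Var(B) = 6799.52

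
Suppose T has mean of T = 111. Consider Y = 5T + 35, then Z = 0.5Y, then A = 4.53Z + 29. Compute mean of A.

mean of A = 1365.35

mean of Y = 5·111 + 35 = 590.
mean of Z = 0.5·590 = 295.
mean of A = 4.53·295 + 29 = 1365.35.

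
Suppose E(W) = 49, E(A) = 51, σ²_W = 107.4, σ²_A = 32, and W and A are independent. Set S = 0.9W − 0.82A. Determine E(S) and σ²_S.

E(S) = 0.9·E(W) + (-0.82)·E(A) = 0.9·49 + (-0.82)·51 = 2.28.
σ²_S = a²·σ²_W + b²·σ²_A + 2ab·Cov(W, A) with a = 0.9, b = -0.82.
Independence gives Cov(W, A) = 0.
= 0.9²·107.4 + (-0.82)²·32 + 2·0.9·(-0.82)·0
= 86.994 + 21.5168 + 0 = 108.5108.

E(S) = 2.28, σ²_S = 108.5108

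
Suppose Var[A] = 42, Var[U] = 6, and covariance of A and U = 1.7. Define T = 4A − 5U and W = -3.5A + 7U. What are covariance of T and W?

covariance of T and W = -720.65

By bilinearity, covariance of T and W = ac·Var[A] + bd·Var[U] + (ad+bc)·covariance of A and U, with a=4, b=-5, c=-3.5, d=7.
ac·Var[A] = 4·(-3.5)·42 = -588
bd·Var[U] = (-5)·7·6 = -210
(ad+bc)·covariance of A and U = (45.5)·1.7 = 77.35
covariance of T and W = -588 + (-210) + 77.35 = -720.65.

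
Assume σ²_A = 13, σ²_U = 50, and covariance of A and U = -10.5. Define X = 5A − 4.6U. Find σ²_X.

σ²_X = 1866

σ²_X = a²·σ²_A + b²·σ²_U + 2ab·covariance of A and U with a = 5, b = -4.6.
= 5²·13 + (-4.6)²·50 + 2·5·(-4.6)·(-10.5)
= 325 + 1058 + 483 = 1866.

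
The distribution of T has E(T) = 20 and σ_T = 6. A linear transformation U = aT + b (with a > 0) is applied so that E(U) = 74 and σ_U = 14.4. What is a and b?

σ_U = a·σ_T (a > 0), so a = 14.4/6 = 2.4.
E(U) = a·E(T) + b, so b = 74 − 2.4·20 = 26.

a = 2.4, b = 26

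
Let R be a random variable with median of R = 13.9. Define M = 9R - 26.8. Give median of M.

A linear map preserves order up to sign, so median of M = a·median of R + b = 9·13.9 + (-26.8) = 98.3.

median of M = 98.3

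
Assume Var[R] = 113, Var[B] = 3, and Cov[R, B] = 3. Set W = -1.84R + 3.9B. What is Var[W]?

Var[W] = 385.1468

Var[W] = a²·Var[R] + b²·Var[B] + 2ab·Cov[R, B] with a = -1.84, b = 3.9.
= (-1.84)²·113 + 3.9²·3 + 2·(-1.84)·3.9·3
= 382.5728 + 45.63 + (-43.056) = 385.1468.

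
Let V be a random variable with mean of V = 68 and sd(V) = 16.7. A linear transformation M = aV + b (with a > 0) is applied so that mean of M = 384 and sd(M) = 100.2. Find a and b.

a = 6, b = -24

sd(M) = a·sd(V) (a > 0), so a = 100.2/16.7 = 6.
mean of M = a·mean of V + b, so b = 384 − 6·68 = -24.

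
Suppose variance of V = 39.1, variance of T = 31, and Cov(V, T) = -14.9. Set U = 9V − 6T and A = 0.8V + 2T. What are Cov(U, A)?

By bilinearity, Cov(U, A) = ac·variance of V + bd·variance of T + (ad+bc)·Cov(V, T), with a=9, b=-6, c=0.8, d=2.
ac·variance of V = 9·0.8·39.1 = 281.52
bd·variance of T = (-6)·2·31 = -372
(ad+bc)·Cov(V, T) = (13.2)·(-14.9) = -196.68
Cov(U, A) = 281.52 + (-372) + (-196.68) = -287.16.

Cov(U, A) = -287.16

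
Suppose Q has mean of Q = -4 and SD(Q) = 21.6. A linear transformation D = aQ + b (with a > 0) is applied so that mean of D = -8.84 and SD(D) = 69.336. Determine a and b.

SD(D) = a·SD(Q) (a > 0), so a = 69.336/21.6 = 3.21.
mean of D = a·mean of Q + b, so b = -8.84 − 3.21·(-4) = 4.

a = 3.21, b = 4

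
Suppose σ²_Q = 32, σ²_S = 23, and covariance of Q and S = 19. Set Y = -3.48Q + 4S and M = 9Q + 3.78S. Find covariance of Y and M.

By bilinearity, covariance of Y and M = ac·σ²_Q + bd·σ²_S + (ad+bc)·covariance of Q and S, with a=-3.48, b=4, c=9, d=3.78.
ac·σ²_Q = (-3.48)·9·32 = -1002.24
bd·σ²_S = 4·3.78·23 = 347.76
(ad+bc)·covariance of Q and S = (22.8456)·19 = 434.0664
covariance of Y and M = -1002.24 + 347.76 + 434.0664 = -220.4136.

covariance of Y and M = -220.4136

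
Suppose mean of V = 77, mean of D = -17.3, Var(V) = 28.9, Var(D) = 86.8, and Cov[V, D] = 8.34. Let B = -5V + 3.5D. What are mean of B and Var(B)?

mean of B = (-5)·mean of V + 3.5·mean of D = (-5)·77 + 3.5·(-17.3) = -445.55.
Var(B) = a²·Var(V) + b²·Var(D) + 2ab·Cov[V, D] with a = -5, b = 3.5.
= (-5)²·28.9 + 3.5²·86.8 + 2·(-5)·3.5·8.34
= 722.5 + 1063.3 + (-291.9) = 1493.9.

mean of B = -445.55, Var(B) = 1493.9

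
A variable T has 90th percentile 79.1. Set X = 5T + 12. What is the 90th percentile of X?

Since a = 5 > 0 the transformation is increasing, so the 90th percentile of X = a·(P_{90} of T) + b = 5·79.1 + 12 = 407.5.

90th percentile of X = 407.5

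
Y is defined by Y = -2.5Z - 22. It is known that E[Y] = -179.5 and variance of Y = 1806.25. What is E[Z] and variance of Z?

E[Z] = 63, variance of Z = 289

From Y = -2.5Z - 22: E[Y] = a·E[Z] + b, so E[Z] = (E[Y] − b)/a = (-179.5 − (-22))/(-2.5) = 63.
variance of Y = a²·variance of Z, so variance of Z = 1806.25/(-2.5)² = 289.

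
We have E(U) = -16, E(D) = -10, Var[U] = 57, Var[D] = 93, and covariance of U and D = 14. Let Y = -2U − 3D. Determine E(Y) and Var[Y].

E(Y) = (-2)·E(U) + (-3)·E(D) = (-2)·(-16) + (-3)·(-10) = 62.
Var[Y] = a²·Var[U] + b²·Var[D] + 2ab·covariance of U and D with a = -2, b = -3.
= (-2)²·57 + (-3)²·93 + 2·(-2)·(-3)·14
= 228 + 837 + 168 = 1233.

E(Y) = 62, Var[Y] = 1233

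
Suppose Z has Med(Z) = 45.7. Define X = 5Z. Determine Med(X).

A linear map preserves order up to sign, so Med(X) = a·Med(Z) + b = 5·45.7 = 228.5.

Med(X) = 228.5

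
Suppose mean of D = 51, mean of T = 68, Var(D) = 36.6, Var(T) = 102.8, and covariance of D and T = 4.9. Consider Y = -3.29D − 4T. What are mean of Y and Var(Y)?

mean of Y = (-3.29)·mean of D + (-4)·mean of T = (-3.29)·51 + (-4)·68 = -439.79.
Var(Y) = a²·Var(D) + b²·Var(T) + 2ab·covariance of D and T with a = -3.29, b = -4.
= (-3.29)²·36.6 + (-4)²·102.8 + 2·(-3.29)·(-4)·4.9
= 396.16206 + 1644.8 + 128.968 = 2169.93006.

mean of Y = -439.79, Var(Y) = 2169.93006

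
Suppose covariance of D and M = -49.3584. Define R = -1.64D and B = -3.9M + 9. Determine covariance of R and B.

covariance of R and B = -315.6963264

covariance of R and B = a·c·covariance of D and M = (-1.64)·(-3.9)·(-49.3584) = -315.6963264. Additive constants drop out.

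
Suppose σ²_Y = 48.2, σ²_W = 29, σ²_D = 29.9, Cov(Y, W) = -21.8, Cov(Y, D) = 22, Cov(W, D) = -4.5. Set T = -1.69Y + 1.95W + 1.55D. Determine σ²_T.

σ²_T = 320.99457

σ²_T = a²·σ²_Y + b²·σ²_W + c²·σ²_D + 2ab·Cov(Y, W) + 2ac·Cov(Y, D) + 2bc·Cov(W, D), with a = -1.69, b = 1.95, c = 1.55.
= 137.66402 + 110.2725 + 71.83475 + 143.6838 + (-115.258) + (-27.2025)
= 320.99457.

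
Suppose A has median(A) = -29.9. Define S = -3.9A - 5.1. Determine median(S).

median(S) = 111.51

A linear map preserves order up to sign, so median(S) = a·median(A) + b = (-3.9)·(-29.9) + (-5.1) = 111.51.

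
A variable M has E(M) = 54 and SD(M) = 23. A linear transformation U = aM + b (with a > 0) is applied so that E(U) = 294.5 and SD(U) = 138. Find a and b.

SD(U) = a·SD(M) (a > 0), so a = 138/23 = 6.
E(U) = a·E(M) + b, so b = 294.5 − 6·54 = -29.5.

a = 6, b = -29.5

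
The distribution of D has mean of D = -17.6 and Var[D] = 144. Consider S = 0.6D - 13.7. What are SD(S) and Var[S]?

SD(S) = 7.2, Var[S] = 51.84

S = 0.6D - 13.7 is linear with a = 0.6, b = -13.7.
SD(D) = √144 = 12.
SD(S) = |a|·SD(D) = |0.6|·12 = 7.2.
Var[S] = a²·Var[D] = 0.6²·144 = 51.84 (the additive constant -13.7 does not affect variance).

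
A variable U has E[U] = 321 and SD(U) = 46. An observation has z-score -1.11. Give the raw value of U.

U = 269.94

U = E[U] + z·SD(U) = 321 + (-1.11)·46 = 269.94.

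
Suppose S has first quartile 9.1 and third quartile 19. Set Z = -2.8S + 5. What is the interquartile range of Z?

IQR of S = Q3 − Q1 = 19 − 9.1 = 9.9.
Under Z = aS + b, IQR(Z) = |a|·IQR(S) = |-2.8|·9.9 = 27.72 (shifts cancel; spread scales by |a|).

IQR(Z) = 27.72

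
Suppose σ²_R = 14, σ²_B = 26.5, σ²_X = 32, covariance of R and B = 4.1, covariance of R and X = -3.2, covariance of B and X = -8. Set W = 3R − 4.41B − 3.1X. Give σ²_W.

σ²_W = a²·σ²_R + b²·σ²_B + c²·σ²_X + 2ab·covariance of R and B + 2ac·covariance of R and X + 2bc·covariance of B and X, with a = 3, b = -4.41, c = -3.1.
= 126 + 515.37465 + 307.52 + (-108.486) + 59.52 + (-218.736)
= 681.19265.

σ²_W = 681.19265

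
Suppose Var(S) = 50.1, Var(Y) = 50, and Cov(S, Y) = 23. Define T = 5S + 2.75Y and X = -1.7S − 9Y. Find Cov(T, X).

Cov(T, X) = -2805.875

By bilinearity, Cov(T, X) = ac·Var(S) + bd·Var(Y) + (ad+bc)·Cov(S, Y), with a=5, b=2.75, c=-1.7, d=-9.
ac·Var(S) = 5·(-1.7)·50.1 = -425.85
bd·Var(Y) = 2.75·(-9)·50 = -1237.5
(ad+bc)·Cov(S, Y) = (-49.675)·23 = -1142.525
Cov(T, X) = -425.85 + (-1237.5) + (-1142.525) = -2805.875.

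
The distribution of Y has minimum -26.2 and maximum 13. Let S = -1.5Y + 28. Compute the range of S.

Range of Y = 13 − (-26.2) = 39.2.
Range(S) = |a|·Range(Y) = |-1.5|·39.2 = 58.8.

Range(S) = 58.8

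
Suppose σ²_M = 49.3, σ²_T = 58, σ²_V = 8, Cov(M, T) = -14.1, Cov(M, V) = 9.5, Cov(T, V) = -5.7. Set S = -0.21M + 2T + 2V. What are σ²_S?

σ²_S = a²·σ²_M + b²·σ²_T + c²·σ²_V + 2ab·Cov(M, T) + 2ac·Cov(M, V) + 2bc·Cov(T, V), with a = -0.21, b = 2, c = 2.
= 2.17413 + 232 + 32 + 11.844 + (-7.98) + (-45.6)
= 224.43813.

σ²_S = 224.43813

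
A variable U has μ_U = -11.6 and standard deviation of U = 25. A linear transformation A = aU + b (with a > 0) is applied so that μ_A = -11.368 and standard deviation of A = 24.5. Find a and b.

standard deviation of A = a·standard deviation of U (a > 0), so a = 24.5/25 = 0.98.
μ_A = a·μ_U + b, so b = -11.368 − 0.98·(-11.6) = 0.

a = 0.98, b = 0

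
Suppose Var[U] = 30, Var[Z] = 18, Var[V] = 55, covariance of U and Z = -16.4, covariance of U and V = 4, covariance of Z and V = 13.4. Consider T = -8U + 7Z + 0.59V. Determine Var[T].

Var[T] = a²·Var[U] + b²·Var[Z] + c²·Var[V] + 2ab·covariance of U and Z + 2ac·covariance of U and V + 2bc·covariance of Z and V, with a = -8, b = 7, c = 0.59.
= 1920 + 882 + 19.1455 + 1836.8 + (-37.76) + 110.684
= 4730.8695.

Var[T] = 4730.8695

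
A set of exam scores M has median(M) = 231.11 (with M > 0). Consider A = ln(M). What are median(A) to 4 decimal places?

median(A) = 5.4429

ln(M) is monotone on this domain, so median(A) = ln(231.11) ≈ 5.4429.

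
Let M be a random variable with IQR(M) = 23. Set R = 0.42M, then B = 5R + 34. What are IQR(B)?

IQR(B) = 48.3

IQR(R) = |0.42|·23 = 9.66.
IQR(B) = |5|·9.66 = 48.3.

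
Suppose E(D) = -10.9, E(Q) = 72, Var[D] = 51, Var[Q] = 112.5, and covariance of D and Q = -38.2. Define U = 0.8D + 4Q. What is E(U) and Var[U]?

E(U) = 0.8·E(D) + 4·E(Q) = 0.8·(-10.9) + 4·72 = 279.28.
Var[U] = a²·Var[D] + b²·Var[Q] + 2ab·covariance of D and Q with a = 0.8, b = 4.
= 0.8²·51 + 4²·112.5 + 2·0.8·4·(-38.2)
= 32.64 + 1800 + (-244.48) = 1588.16.

E(U) = 279.28, Var[U] = 1588.16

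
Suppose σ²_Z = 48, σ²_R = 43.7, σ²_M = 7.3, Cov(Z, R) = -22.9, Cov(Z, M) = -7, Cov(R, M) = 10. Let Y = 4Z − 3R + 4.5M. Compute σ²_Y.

σ²_Y = 1336.725

σ²_Y = a²·σ²_Z + b²·σ²_R + c²·σ²_M + 2ab·Cov(Z, R) + 2ac·Cov(Z, M) + 2bc·Cov(R, M), with a = 4, b = -3, c = 4.5.
= 768 + 393.3 + 147.825 + 549.6 + (-252) + (-270)
= 1336.725.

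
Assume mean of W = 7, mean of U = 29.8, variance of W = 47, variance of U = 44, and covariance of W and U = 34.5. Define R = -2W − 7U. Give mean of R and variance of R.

mean of R = -222.6, variance of R = 3310

mean of R = (-2)·mean of W + (-7)·mean of U = (-2)·7 + (-7)·29.8 = -222.6.
variance of R = a²·variance of W + b²·variance of U + 2ab·covariance of W and U with a = -2, b = -7.
= (-2)²·47 + (-7)²·44 + 2·(-2)·(-7)·34.5
= 188 + 2156 + 966 = 3310.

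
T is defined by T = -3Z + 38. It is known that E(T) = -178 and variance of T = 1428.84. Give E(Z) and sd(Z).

E(Z) = 72, sd(Z) = 12.6

From T = -3Z + 38: E(T) = a·E(Z) + b, so E(Z) = (E(T) − b)/a = (-178 − 38)/(-3) = 72.
sd(T) = √1428.84 = 37.8.
sd(T) = |a|·sd(Z), so sd(Z) = 37.8/|-3| = 12.6.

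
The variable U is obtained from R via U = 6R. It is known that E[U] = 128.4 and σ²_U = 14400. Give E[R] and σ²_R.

From U = 6R: E[U] = a·E[R] + b, so E[R] = (E[U] − b)/a = (128.4 − 0)/6 = 21.4.
σ²_U = a²·σ²_R, so σ²_R = 14400/6² = 400.

E[R] = 21.4, σ²_R = 400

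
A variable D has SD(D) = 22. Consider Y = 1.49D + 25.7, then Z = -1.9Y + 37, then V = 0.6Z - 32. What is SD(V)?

SD(V) = 37.3692

SD(Y) = |1.49|·22 = 32.78.
SD(Z) = |-1.9|·32.78 = 62.282.
SD(V) = |0.6|·62.282 = 37.3692.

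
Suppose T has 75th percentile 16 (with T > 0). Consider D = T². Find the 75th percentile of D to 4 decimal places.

75th percentile of D = 256

T² is increasing, so P_{75}(D) = g(P_{75}(T)) = 256.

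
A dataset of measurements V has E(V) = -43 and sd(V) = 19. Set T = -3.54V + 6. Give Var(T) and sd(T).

Var(T) = 4523.9076, sd(T) = 67.26

T = -3.54V + 6 is linear with a = -3.54, b = 6.
Var(V) = 19² = 361.
Var(T) = a²·Var(V) = (-3.54)²·361 = 4523.9076 (the additive constant 6 does not affect variance).
sd(T) = |a|·sd(V) = |-3.54|·19 = 67.26.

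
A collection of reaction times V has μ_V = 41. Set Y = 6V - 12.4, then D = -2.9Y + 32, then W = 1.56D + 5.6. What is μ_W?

μ_W = -1001.2864

μ_Y = 6·41 + (-12.4) = 233.6.
μ_D = (-2.9)·233.6 + 32 = -645.44.
μ_W = 1.56·(-645.44) + 5.6 = -1001.2864.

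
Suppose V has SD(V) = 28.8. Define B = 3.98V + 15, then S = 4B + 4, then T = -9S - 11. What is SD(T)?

SD(B) = |3.98|·28.8 = 114.624.
SD(S) = |4|·114.624 = 458.496.
SD(T) = |-9|·458.496 = 4126.464.

SD(T) = 4126.464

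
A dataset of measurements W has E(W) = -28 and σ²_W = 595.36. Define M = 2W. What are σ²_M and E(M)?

σ²_M = 2381.44, E(M) = -56

M = 2W is linear with a = 2, b = 0.
σ²_M = a²·σ²_W = 2²·595.36 = 2381.44.
E(M) = a·E(W) + b = 2·(-28) = -56.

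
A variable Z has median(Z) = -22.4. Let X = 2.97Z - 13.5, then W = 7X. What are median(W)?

median(X) = 2.97·(-22.4) + (-13.5) = -80.028.
median(W) = 7·(-80.028) = -560.196.

median(W) = -560.196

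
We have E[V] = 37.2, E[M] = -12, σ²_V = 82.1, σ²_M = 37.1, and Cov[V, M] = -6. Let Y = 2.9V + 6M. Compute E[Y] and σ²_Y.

E[Y] = 35.88, σ²_Y = 1817.261

E[Y] = 2.9·E[V] + 6·E[M] = 2.9·37.2 + 6·(-12) = 35.88.
σ²_Y = a²·σ²_V + b²·σ²_M + 2ab·Cov[V, M] with a = 2.9, b = 6.
= 2.9²·82.1 + 6²·37.1 + 2·2.9·6·(-6)
= 690.461 + 1335.6 + (-208.8) = 1817.261.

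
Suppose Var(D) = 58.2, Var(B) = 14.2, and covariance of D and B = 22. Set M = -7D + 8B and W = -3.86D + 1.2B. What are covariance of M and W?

covariance of M and W = 844.724

By bilinearity, covariance of M and W = ac·Var(D) + bd·Var(B) + (ad+bc)·covariance of D and B, with a=-7, b=8, c=-3.86, d=1.2.
ac·Var(D) = (-7)·(-3.86)·58.2 = 1572.564
bd·Var(B) = 8·1.2·14.2 = 136.32
(ad+bc)·covariance of D and B = (-39.28)·22 = -864.16
covariance of M and W = 1572.564 + 136.32 + (-864.16) = 844.724.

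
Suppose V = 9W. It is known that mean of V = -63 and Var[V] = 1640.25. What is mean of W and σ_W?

mean of W = -7, σ_W = 4.5

From V = 9W: mean of V = a·mean of W + b, so mean of W = (mean of V − b)/a = (-63 − 0)/9 = -7.
σ_V = √1640.25 = 40.5.
σ_V = |a|·σ_W, so σ_W = 40.5/|9| = 4.5.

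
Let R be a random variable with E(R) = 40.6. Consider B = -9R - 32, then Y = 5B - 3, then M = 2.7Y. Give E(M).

E(M) = -5373

E(B) = (-9)·40.6 + (-32) = -397.4.
E(Y) = 5·(-397.4) + (-3) = -1990.
E(M) = 2.7·(-1990) = -5373.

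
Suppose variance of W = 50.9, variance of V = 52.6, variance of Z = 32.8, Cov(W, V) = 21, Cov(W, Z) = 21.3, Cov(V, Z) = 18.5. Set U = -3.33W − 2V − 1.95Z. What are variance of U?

variance of U = 1600.19011

variance of U = a²·variance of W + b²·variance of V + c²·variance of Z + 2ab·Cov(W, V) + 2ac·Cov(W, Z) + 2bc·Cov(V, Z), with a = -3.33, b = -2, c = -1.95.
= 564.42501 + 210.4 + 124.722 + 279.72 + 276.6231 + 144.3
= 1600.19011.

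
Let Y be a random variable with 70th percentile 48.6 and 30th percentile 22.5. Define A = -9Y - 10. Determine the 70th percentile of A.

70th percentile of A = -212.5

Since a = -9 < 0 the transformation is decreasing, reversing order: the 70th percentile of A corresponds to the 30th percentile of Y.
So P_{70}(A) = a·P_{30}(Y) + b = (-9)·22.5 + (-10) = -212.5.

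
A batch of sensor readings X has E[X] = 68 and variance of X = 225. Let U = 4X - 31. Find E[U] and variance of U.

E[U] = 241, variance of U = 3600

U = 4X - 31 is linear with a = 4, b = -31.
E[U] = a·E[X] + b = 4·68 + (-31) = 241.
variance of U = a²·variance of X = 4²·225 = 3600 (the additive constant -31 does not affect variance).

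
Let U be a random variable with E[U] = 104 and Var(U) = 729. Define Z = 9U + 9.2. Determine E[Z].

Z = 9U + 9.2 is linear with a = 9, b = 9.2.
E[Z] = a·E[U] + b = 9·104 + 9.2 = 945.2.

E[Z] = 945.2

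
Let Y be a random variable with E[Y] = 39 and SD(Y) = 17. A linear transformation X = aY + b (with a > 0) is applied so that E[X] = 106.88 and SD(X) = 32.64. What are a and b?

SD(X) = a·SD(Y) (a > 0), so a = 32.64/17 = 1.92.
E[X] = a·E[Y] + b, so b = 106.88 − 1.92·39 = 32.

a = 1.92, b = 32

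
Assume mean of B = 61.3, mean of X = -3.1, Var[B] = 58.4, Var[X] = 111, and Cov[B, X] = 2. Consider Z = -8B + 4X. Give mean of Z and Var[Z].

mean of Z = (-8)·mean of B + 4·mean of X = (-8)·61.3 + 4·(-3.1) = -502.8.
Var[Z] = a²·Var[B] + b²·Var[X] + 2ab·Cov[B, X] with a = -8, b = 4.
= (-8)²·58.4 + 4²·111 + 2·(-8)·4·2
= 3737.6 + 1776 + (-128) = 5385.6.

mean of Z = -502.8, Var[Z] = 5385.6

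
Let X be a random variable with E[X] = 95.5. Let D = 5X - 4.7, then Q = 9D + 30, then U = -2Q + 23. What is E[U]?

E[U] = -8547.4

E[D] = 5·95.5 + (-4.7) = 472.8.
E[Q] = 9·472.8 + 30 = 4285.2.
E[U] = (-2)·4285.2 + 23 = -8547.4.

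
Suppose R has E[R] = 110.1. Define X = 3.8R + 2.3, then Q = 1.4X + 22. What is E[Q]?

E[X] = 3.8·110.1 + 2.3 = 420.68.
E[Q] = 1.4·420.68 + 22 = 610.952.

E[Q] = 610.952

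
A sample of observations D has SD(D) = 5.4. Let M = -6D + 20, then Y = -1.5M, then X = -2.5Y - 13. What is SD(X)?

SD(X) = 121.5

SD(M) = |-6|·5.4 = 32.4.
SD(Y) = |-1.5|·32.4 = 48.6.
SD(X) = |-2.5|·48.6 = 121.5.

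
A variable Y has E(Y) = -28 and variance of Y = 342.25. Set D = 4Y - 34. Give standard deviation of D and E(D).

D = 4Y - 34 is linear with a = 4, b = -34.
standard deviation of Y = √342.25 = 18.5.
standard deviation of D = |a|·standard deviation of Y = |4|·18.5 = 74.
E(D) = a·E(Y) + b = 4·(-28) + (-34) = -146.

standard deviation of D = 74, E(D) = -146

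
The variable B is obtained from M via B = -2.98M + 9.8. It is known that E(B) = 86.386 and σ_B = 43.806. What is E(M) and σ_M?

E(M) = -25.7, σ_M = 14.7

From B = -2.98M + 9.8: E(B) = a·E(M) + b, so E(M) = (E(B) − b)/a = (86.386 − 9.8)/(-2.98) = -25.7.
σ_B = |a|·σ_M, so σ_M = 43.806/|-2.98| = 14.7.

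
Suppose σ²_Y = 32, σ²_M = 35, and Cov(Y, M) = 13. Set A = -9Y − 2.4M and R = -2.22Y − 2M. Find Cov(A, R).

Cov(A, R) = 1110.624

By bilinearity, Cov(A, R) = ac·σ²_Y + bd·σ²_M + (ad+bc)·Cov(Y, M), with a=-9, b=-2.4, c=-2.22, d=-2.
ac·σ²_Y = (-9)·(-2.22)·32 = 639.36
bd·σ²_M = (-2.4)·(-2)·35 = 168
(ad+bc)·Cov(Y, M) = (23.328)·13 = 303.264
Cov(A, R) = 639.36 + 168 + 303.264 = 1110.624.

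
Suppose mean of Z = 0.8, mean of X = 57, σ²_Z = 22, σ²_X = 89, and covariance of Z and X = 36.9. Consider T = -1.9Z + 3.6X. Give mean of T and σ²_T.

mean of T = (-1.9)·mean of Z + 3.6·mean of X = (-1.9)·0.8 + 3.6·57 = 203.68.
σ²_T = a²·σ²_Z + b²·σ²_X + 2ab·covariance of Z and X with a = -1.9, b = 3.6.
= (-1.9)²·22 + 3.6²·89 + 2·(-1.9)·3.6·36.9
= 79.42 + 1153.44 + (-504.792) = 728.068.

mean of T = 203.68, σ²_T = 728.068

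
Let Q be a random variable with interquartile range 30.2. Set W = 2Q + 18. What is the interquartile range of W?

Under W = aQ + b, IQR(W) = |a|·IQR(Q) = |2|·30.2 = 60.4 (shifts cancel; spread scales by |a|).

IQR(W) = 60.4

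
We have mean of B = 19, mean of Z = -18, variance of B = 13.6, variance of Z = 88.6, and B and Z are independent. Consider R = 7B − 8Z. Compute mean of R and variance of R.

mean of R = 7·mean of B + (-8)·mean of Z = 7·19 + (-8)·(-18) = 277.
variance of R = a²·variance of B + b²·variance of Z + 2ab·Cov[B, Z] with a = 7, b = -8.
Independence gives Cov[B, Z] = 0.
= 7²·13.6 + (-8)²·88.6 + 2·7·(-8)·0
= 666.4 + 5670.4 + 0 = 6336.8.

mean of R = 277, variance of R = 6336.8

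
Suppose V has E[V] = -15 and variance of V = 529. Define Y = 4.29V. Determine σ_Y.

Y = 4.29V is linear with a = 4.29, b = 0.
σ_V = √529 = 23.
σ_Y = |a|·σ_V = |4.29|·23 = 98.67.

σ_Y = 98.67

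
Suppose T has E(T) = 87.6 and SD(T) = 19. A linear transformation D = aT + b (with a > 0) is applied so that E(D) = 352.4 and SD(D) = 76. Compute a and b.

a = 4, b = 2

SD(D) = a·SD(T) (a > 0), so a = 76/19 = 4.
E(D) = a·E(T) + b, so b = 352.4 − 4·87.6 = 2.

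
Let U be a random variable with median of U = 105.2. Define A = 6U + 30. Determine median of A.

median of A = 661.2

A linear map preserves order up to sign, so median of A = a·median of U + b = 6·105.2 + 30 = 661.2.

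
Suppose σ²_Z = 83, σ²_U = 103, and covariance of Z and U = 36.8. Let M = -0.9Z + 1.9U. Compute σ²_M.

σ²_M = a²·σ²_Z + b²·σ²_U + 2ab·covariance of Z and U with a = -0.9, b = 1.9.
= (-0.9)²·83 + 1.9²·103 + 2·(-0.9)·1.9·36.8
= 67.23 + 371.83 + (-125.856) = 313.204.

σ²_M = 313.204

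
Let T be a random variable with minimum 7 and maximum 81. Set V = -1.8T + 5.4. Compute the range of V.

Range(V) = 133.2

Range of T = 81 − 7 = 74.
Range(V) = |a|·Range(T) = |-1.8|·74 = 133.2.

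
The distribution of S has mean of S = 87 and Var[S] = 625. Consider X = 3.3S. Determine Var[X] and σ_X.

X = 3.3S is linear with a = 3.3, b = 0.
Var[X] = a²·Var[S] = 3.3²·625 = 6806.25.
σ_S = √625 = 25.
σ_X = |a|·σ_S = |3.3|·25 = 82.5.

Var[X] = 6806.25, σ_X = 82.5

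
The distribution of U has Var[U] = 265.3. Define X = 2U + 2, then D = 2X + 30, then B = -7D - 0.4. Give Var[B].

Var[B] = 207995.2

Var[X] = 2²·265.3 = 1061.2.
Var[D] = 2²·1061.2 = 4244.8.
Var[B] = (-7)²·4244.8 = 207995.2.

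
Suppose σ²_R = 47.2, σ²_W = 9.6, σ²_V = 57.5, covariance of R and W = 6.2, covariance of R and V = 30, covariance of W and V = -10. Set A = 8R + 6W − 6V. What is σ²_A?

σ²_A = 3871.6

σ²_A = a²·σ²_R + b²·σ²_W + c²·σ²_V + 2ab·covariance of R and W + 2ac·covariance of R and V + 2bc·covariance of W and V, with a = 8, b = 6, c = -6.
= 3020.8 + 345.6 + 2070 + 595.2 + (-2880) + 720
= 3871.6.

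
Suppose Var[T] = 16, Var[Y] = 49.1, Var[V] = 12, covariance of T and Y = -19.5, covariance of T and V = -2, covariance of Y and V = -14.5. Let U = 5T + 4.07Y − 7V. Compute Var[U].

Var[U] = a²·Var[T] + b²·Var[Y] + c²·Var[V] + 2ab·covariance of T and Y + 2ac·covariance of T and V + 2bc·covariance of Y and V, with a = 5, b = 4.07, c = -7.
= 400 + 813.33659 + 588 + (-793.65) + 140 + 826.21
= 1973.89659.

Var[U] = 1973.89659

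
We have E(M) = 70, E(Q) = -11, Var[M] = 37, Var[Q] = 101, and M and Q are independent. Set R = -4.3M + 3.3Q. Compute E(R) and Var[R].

E(R) = (-4.3)·E(M) + 3.3·E(Q) = (-4.3)·70 + 3.3·(-11) = -337.3.
Var[R] = a²·Var[M] + b²·Var[Q] + 2ab·Cov(M, Q) with a = -4.3, b = 3.3.
Independence gives Cov(M, Q) = 0.
= (-4.3)²·37 + 3.3²·101 + 2·(-4.3)·3.3·0
= 684.13 + 1099.89 + 0 = 1784.02.

E(R) = -337.3, Var[R] = 1784.02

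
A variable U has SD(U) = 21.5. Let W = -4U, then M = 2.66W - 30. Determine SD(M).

SD(M) = 228.76

SD(W) = |-4|·21.5 = 86.
SD(M) = |2.66|·86 = 228.76.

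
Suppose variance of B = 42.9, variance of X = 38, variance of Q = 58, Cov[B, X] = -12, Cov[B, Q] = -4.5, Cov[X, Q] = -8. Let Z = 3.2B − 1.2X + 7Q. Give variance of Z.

variance of Z = a²·variance of B + b²·variance of X + c²·variance of Q + 2ab·Cov[B, X] + 2ac·Cov[B, Q] + 2bc·Cov[X, Q], with a = 3.2, b = -1.2, c = 7.
= 439.296 + 54.72 + 2842 + 92.16 + (-201.6) + 134.4
= 3360.976.

variance of Z = 3360.976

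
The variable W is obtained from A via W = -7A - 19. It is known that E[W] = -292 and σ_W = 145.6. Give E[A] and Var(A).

E[A] = 39, Var(A) = 432.64

From W = -7A - 19: E[W] = a·E[A] + b, so E[A] = (E[W] − b)/a = (-292 − (-19))/(-7) = 39.
Var(W) = 145.6² = 21199.36.
Var(W) = a²·Var(A), so Var(A) = 21199.36/(-7)² = 432.64.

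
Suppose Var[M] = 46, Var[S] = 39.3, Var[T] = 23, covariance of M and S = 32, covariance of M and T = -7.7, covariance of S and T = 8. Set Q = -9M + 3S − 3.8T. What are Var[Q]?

Var[Q] = 1974.74

Var[Q] = a²·Var[M] + b²·Var[S] + c²·Var[T] + 2ab·covariance of M and S + 2ac·covariance of M and T + 2bc·covariance of S and T, with a = -9, b = 3, c = -3.8.
= 3726 + 353.7 + 332.12 + (-1728) + (-526.68) + (-182.4)
= 1974.74.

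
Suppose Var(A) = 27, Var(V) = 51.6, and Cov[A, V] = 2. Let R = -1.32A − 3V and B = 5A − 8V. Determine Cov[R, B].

Cov[R, B] = 1051.32

By bilinearity, Cov[R, B] = ac·Var(A) + bd·Var(V) + (ad+bc)·Cov[A, V], with a=-1.32, b=-3, c=5, d=-8.
ac·Var(A) = (-1.32)·5·27 = -178.2
bd·Var(V) = (-3)·(-8)·51.6 = 1238.4
(ad+bc)·Cov[A, V] = (-4.44)·2 = -8.88
Cov[R, B] = -178.2 + 1238.4 + (-8.88) = 1051.32.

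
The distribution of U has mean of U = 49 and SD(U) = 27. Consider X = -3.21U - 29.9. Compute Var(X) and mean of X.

Var(X) = 7511.6889, mean of X = -187.19

X = -3.21U - 29.9 is linear with a = -3.21, b = -29.9.
Var(U) = 27² = 729.
Var(X) = a²·Var(U) = (-3.21)²·729 = 7511.6889 (the additive constant -29.9 does not affect variance).
mean of X = a·mean of U + b = (-3.21)·49 + (-29.9) = -187.19.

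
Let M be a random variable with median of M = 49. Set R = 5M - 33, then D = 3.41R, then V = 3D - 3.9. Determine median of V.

median of R = 5·49 + (-33) = 212.
median of D = 3.41·212 = 722.92.
median of V = 3·722.92 + (-3.9) = 2164.86.

median of V = 2164.86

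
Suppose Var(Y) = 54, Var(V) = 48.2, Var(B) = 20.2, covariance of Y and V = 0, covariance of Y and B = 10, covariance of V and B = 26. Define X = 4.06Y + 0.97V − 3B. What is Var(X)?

Var(X) = a²·Var(Y) + b²·Var(V) + c²·Var(B) + 2ab·covariance of Y and V + 2ac·covariance of Y and B + 2bc·covariance of V and B, with a = 4.06, b = 0.97, c = -3.
= 890.1144 + 45.35138 + 181.8 + 0 + (-243.6) + (-151.32)
= 722.34578.

Var(X) = 722.34578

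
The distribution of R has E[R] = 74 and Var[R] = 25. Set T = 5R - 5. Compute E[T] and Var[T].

T = 5R - 5 is linear with a = 5, b = -5.
E[T] = a·E[R] + b = 5·74 + (-5) = 365.
Var[T] = a²·Var[R] = 5²·25 = 625 (the additive constant -5 does not affect variance).

E[T] = 365, Var[T] = 625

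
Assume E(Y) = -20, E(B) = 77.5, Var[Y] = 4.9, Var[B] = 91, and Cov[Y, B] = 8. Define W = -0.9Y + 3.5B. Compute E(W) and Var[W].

E(W) = (-0.9)·E(Y) + 3.5·E(B) = (-0.9)·(-20) + 3.5·77.5 = 289.25.
Var[W] = a²·Var[Y] + b²·Var[B] + 2ab·Cov[Y, B] with a = -0.9, b = 3.5.
= (-0.9)²·4.9 + 3.5²·91 + 2·(-0.9)·3.5·8
= 3.969 + 1114.75 + (-50.4) = 1068.319.

E(W) = 289.25, Var[W] = 1068.319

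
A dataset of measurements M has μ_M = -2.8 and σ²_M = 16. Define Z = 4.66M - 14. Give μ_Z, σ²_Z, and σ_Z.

μ_Z = -27.048, σ²_Z = 347.4496, σ_Z = 18.64

Z = 4.66M - 14 is linear with a = 4.66, b = -14.
μ_Z = a·μ_M + b = 4.66·(-2.8) + (-14) = -27.048.
σ²_Z = a²·σ²_M = 4.66²·16 = 347.4496 (the additive constant -14 does not affect variance).
σ_M = √16 = 4.
σ_Z = |a|·σ_M = |4.66|·4 = 18.64.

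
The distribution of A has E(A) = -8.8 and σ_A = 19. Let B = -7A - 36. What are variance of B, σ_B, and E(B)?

variance of B = 17689, σ_B = 133, E(B) = 25.6

B = -7A - 36 is linear with a = -7, b = -36.
variance of A = 19² = 361.
variance of B = a²·variance of A = (-7)²·361 = 17689 (the additive constant -36 does not affect variance).
σ_B = |a|·σ_A = |-7|·19 = 133.
E(B) = a·E(A) + b = (-7)·(-8.8) + (-36) = 25.6.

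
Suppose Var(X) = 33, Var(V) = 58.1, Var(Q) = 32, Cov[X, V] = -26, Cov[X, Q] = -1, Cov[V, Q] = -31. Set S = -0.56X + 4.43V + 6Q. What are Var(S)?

Var(S) = 790.31709

Var(S) = a²·Var(X) + b²·Var(V) + c²·Var(Q) + 2ab·Cov[X, V] + 2ac·Cov[X, Q] + 2bc·Cov[V, Q], with a = -0.56, b = 4.43, c = 6.
= 10.3488 + 1140.20669 + 1152 + 129.0016 + 6.72 + (-1647.96)
= 790.31709.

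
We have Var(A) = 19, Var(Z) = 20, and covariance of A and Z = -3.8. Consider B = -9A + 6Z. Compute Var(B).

Var(B) = a²·Var(A) + b²·Var(Z) + 2ab·covariance of A and Z with a = -9, b = 6.
= (-9)²·19 + 6²·20 + 2·(-9)·6·(-3.8)
= 1539 + 720 + 410.4 = 2669.4.

Var(B) = 2669.4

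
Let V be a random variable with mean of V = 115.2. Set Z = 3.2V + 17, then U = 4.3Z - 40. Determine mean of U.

mean of U = 1618.252

mean of Z = 3.2·115.2 + 17 = 385.64.
mean of U = 4.3·385.64 + (-40) = 1618.252.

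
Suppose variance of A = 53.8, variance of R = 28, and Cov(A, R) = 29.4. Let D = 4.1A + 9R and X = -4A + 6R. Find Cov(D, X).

By bilinearity, Cov(D, X) = ac·variance of A + bd·variance of R + (ad+bc)·Cov(A, R), with a=4.1, b=9, c=-4, d=6.
ac·variance of A = 4.1·(-4)·53.8 = -882.32
bd·variance of R = 9·6·28 = 1512
(ad+bc)·Cov(A, R) = (-11.4)·29.4 = -335.16
Cov(D, X) = -882.32 + 1512 + (-335.16) = 294.52.

Cov(D, X) = 294.52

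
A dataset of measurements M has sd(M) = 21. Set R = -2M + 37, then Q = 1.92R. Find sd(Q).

sd(R) = |-2|·21 = 42.
sd(Q) = |1.92|·42 = 80.64.

sd(Q) = 80.64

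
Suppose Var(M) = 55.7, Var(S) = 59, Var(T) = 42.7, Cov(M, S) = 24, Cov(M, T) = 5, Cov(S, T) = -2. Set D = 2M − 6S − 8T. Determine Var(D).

Var(D) = a²·Var(M) + b²·Var(S) + c²·Var(T) + 2ab·Cov(M, S) + 2ac·Cov(M, T) + 2bc·Cov(S, T), with a = 2, b = -6, c = -8.
= 222.8 + 2124 + 2732.8 + (-576) + (-160) + (-192)
= 4151.6.

Var(D) = 4151.6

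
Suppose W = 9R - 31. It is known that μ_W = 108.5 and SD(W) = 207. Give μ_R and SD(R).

μ_R = 15.5, SD(R) = 23

From W = 9R - 31: μ_W = a·μ_R + b, so μ_R = (μ_W − b)/a = (108.5 − (-31))/9 = 15.5.
SD(W) = |a|·SD(R), so SD(R) = 207/|9| = 23.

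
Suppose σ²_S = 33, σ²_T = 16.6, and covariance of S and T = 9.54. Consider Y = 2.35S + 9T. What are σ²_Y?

σ²_Y = 1930.3845

σ²_Y = a²·σ²_S + b²·σ²_T + 2ab·covariance of S and T with a = 2.35, b = 9.
= 2.35²·33 + 9²·16.6 + 2·2.35·9·9.54
= 182.2425 + 1344.6 + 403.542 = 1930.3845.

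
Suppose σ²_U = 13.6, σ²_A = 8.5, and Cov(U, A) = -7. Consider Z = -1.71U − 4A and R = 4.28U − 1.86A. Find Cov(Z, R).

Cov(Z, R) = 61.28012

By bilinearity, Cov(Z, R) = ac·σ²_U + bd·σ²_A + (ad+bc)·Cov(U, A), with a=-1.71, b=-4, c=4.28, d=-1.86.
ac·σ²_U = (-1.71)·4.28·13.6 = -99.53568
bd·σ²_A = (-4)·(-1.86)·8.5 = 63.24
(ad+bc)·Cov(U, A) = (-13.9394)·(-7) = 97.5758
Cov(Z, R) = -99.53568 + 63.24 + 97.5758 = 61.28012.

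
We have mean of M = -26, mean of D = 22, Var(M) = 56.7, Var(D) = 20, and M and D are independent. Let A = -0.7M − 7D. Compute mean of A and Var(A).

mean of A = -135.8, Var(A) = 1007.783

mean of A = (-0.7)·mean of M + (-7)·mean of D = (-0.7)·(-26) + (-7)·22 = -135.8.
Var(A) = a²·Var(M) + b²·Var(D) + 2ab·Cov(M, D) with a = -0.7, b = -7.
Independence gives Cov(M, D) = 0.
= (-0.7)²·56.7 + (-7)²·20 + 2·(-0.7)·(-7)·0
= 27.783 + 980 + 0 = 1007.783.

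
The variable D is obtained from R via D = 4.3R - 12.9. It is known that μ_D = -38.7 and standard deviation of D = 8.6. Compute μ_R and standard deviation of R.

From D = 4.3R - 12.9: μ_D = a·μ_R + b, so μ_R = (μ_D − b)/a = (-38.7 − (-12.9))/4.3 = -6.
standard deviation of D = |a|·standard deviation of R, so standard deviation of R = 8.6/|4.3| = 2.

μ_R = -6, standard deviation of R = 2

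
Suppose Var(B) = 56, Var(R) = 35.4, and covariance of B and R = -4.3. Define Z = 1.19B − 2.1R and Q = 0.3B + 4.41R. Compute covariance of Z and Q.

covariance of Z and Q = -327.70437

By bilinearity, covariance of Z and Q = ac·Var(B) + bd·Var(R) + (ad+bc)·covariance of B and R, with a=1.19, b=-2.1, c=0.3, d=4.41.
ac·Var(B) = 1.19·0.3·56 = 19.992
bd·Var(R) = (-2.1)·4.41·35.4 = -327.8394
(ad+bc)·covariance of B and R = (4.6179)·(-4.3) = -19.85697
covariance of Z and Q = 19.992 + (-327.8394) + (-19.85697) = -327.70437.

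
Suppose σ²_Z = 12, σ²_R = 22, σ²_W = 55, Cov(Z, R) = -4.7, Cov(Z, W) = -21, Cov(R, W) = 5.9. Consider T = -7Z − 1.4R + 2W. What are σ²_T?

σ²_T = a²·σ²_Z + b²·σ²_R + c²·σ²_W + 2ab·Cov(Z, R) + 2ac·Cov(Z, W) + 2bc·Cov(R, W), with a = -7, b = -1.4, c = 2.
= 588 + 43.12 + 220 + (-92.12) + 588 + (-33.04)
= 1313.96.

σ²_T = 1313.96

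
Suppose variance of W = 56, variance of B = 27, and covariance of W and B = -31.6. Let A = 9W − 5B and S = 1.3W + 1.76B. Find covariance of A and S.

covariance of A and S = 122.456

By bilinearity, covariance of A and S = ac·variance of W + bd·variance of B + (ad+bc)·covariance of W and B, with a=9, b=-5, c=1.3, d=1.76.
ac·variance of W = 9·1.3·56 = 655.2
bd·variance of B = (-5)·1.76·27 = -237.6
(ad+bc)·covariance of W and B = (9.34)·(-31.6) = -295.144
covariance of A and S = 655.2 + (-237.6) + (-295.144) = 122.456.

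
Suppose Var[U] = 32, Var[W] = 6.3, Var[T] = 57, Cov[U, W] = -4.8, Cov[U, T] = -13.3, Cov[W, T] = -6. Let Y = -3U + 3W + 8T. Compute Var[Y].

Var[Y] = a²·Var[U] + b²·Var[W] + c²·Var[T] + 2ab·Cov[U, W] + 2ac·Cov[U, T] + 2bc·Cov[W, T], with a = -3, b = 3, c = 8.
= 288 + 56.7 + 3648 + 86.4 + 638.4 + (-288)
= 4429.5.

Var[Y] = 4429.5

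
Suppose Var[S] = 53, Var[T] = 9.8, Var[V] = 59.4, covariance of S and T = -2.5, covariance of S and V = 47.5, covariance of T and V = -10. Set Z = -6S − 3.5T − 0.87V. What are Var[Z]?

Var[Z] = a²·Var[S] + b²·Var[T] + c²·Var[V] + 2ab·covariance of S and T + 2ac·covariance of S and V + 2bc·covariance of T and V, with a = -6, b = -3.5, c = -0.87.
= 1908 + 120.05 + 44.95986 + (-105) + 495.9 + (-60.9)
= 2403.00986.

Var[Z] = 2403.00986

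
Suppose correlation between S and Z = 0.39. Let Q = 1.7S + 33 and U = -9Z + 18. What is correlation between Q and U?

Linear rescalings preserve |correlation|; the slopes 1.7 and -9 have opposite signs, so the correlation flips sign: correlation between Q and U = −correlation between S and Z = -0.39.

correlation between Q and U = -0.39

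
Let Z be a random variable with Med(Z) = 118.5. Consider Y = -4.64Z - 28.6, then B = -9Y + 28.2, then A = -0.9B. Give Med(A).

Med(Y) = (-4.64)·118.5 + (-28.6) = -578.44.
Med(B) = (-9)·(-578.44) + 28.2 = 5234.16.
Med(A) = (-0.9)·5234.16 = -4710.744.

Med(A) = -4710.744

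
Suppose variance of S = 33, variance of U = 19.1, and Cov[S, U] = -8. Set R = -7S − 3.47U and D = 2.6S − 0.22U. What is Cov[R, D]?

By bilinearity, Cov[R, D] = ac·variance of S + bd·variance of U + (ad+bc)·Cov[S, U], with a=-7, b=-3.47, c=2.6, d=-0.22.
ac·variance of S = (-7)·2.6·33 = -600.6
bd·variance of U = (-3.47)·(-0.22)·19.1 = 14.58094
(ad+bc)·Cov[S, U] = (-7.482)·(-8) = 59.856
Cov[R, D] = -600.6 + 14.58094 + 59.856 = -526.16306.

Cov[R, D] = -526.16306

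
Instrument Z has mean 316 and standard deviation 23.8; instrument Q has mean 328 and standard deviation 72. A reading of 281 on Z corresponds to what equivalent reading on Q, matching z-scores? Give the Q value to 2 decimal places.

z = (281 − 316)/23.8 ≈ -1.4706.
Q = 328 + z·72 = 328 + (281 − 316)·72/23.8 ≈ 222.12.

Q = 222.12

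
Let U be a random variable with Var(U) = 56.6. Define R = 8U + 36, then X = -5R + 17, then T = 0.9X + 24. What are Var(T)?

Var(R) = 8²·56.6 = 3622.4.
Var(X) = (-5)²·3622.4 = 90560.
Var(T) = 0.9²·90560 = 73353.6.

Var(T) = 73353.6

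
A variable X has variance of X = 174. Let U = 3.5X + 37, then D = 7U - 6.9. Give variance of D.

variance of D = 104443.5

variance of U = 3.5²·174 = 2131.5.
variance of D = 7²·2131.5 = 104443.5.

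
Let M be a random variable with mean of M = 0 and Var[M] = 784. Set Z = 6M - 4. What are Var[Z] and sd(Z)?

Var[Z] = 28224, sd(Z) = 168

Z = 6M - 4 is linear with a = 6, b = -4.
Var[Z] = a²·Var[M] = 6²·784 = 28224 (the additive constant -4 does not affect variance).
sd(M) = √784 = 28.
sd(Z) = |a|·sd(M) = |6|·28 = 168.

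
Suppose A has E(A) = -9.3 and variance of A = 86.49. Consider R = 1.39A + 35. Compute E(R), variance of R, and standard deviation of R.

R = 1.39A + 35 is linear with a = 1.39, b = 35.
E(R) = a·E(A) + b = 1.39·(-9.3) + 35 = 22.073.
variance of R = a²·variance of A = 1.39²·86.49 = 167.107329 (the additive constant 35 does not affect variance).
standard deviation of A = √86.49 = 9.3.
standard deviation of R = |a|·standard deviation of A = |1.39|·9.3 = 12.927.

E(R) = 22.073, variance of R = 167.107329, standard deviation of R = 12.927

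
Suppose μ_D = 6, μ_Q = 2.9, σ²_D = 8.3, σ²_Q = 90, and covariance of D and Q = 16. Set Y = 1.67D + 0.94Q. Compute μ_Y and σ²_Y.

μ_Y = 12.746, σ²_Y = 152.90547

μ_Y = 1.67·μ_D + 0.94·μ_Q = 1.67·6 + 0.94·2.9 = 12.746.
σ²_Y = a²·σ²_D + b²·σ²_Q + 2ab·covariance of D and Q with a = 1.67, b = 0.94.
= 1.67²·8.3 + 0.94²·90 + 2·1.67·0.94·16
= 23.14787 + 79.524 + 50.2336 = 152.90547.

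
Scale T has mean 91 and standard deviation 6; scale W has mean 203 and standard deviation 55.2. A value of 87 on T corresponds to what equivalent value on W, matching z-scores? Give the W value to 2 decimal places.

z = (87 − 91)/6 ≈ -0.6667.
W = 203 + z·55.2 = 203 + (87 − 91)·55.2/6 = 166.20.

W = 166.20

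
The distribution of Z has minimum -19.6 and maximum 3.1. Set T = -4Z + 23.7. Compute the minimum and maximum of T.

a = -4 < 0, so order reverses: min(T) = a·max(Z)+b = (-4)·3.1 + 23.7 = 11.3; max(T) = a·min(Z)+b = (-4)·(-19.6) + 23.7 = 102.1.

min(T) = 11.3, max(T) = 102.1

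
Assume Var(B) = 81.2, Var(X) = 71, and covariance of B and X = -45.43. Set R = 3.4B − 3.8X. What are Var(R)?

Var(R) = a²·Var(B) + b²·Var(X) + 2ab·covariance of B and X with a = 3.4, b = -3.8.
= 3.4²·81.2 + (-3.8)²·71 + 2·3.4·(-3.8)·(-45.43)
= 938.672 + 1025.24 + 1173.9112 = 3137.8232.

Var(R) = 3137.8232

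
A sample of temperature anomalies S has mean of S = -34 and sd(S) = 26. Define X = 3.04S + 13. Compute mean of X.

mean of X = -90.36

X = 3.04S + 13 is linear with a = 3.04, b = 13.
mean of X = a·mean of S + b = 3.04·(-34) + 13 = -90.36.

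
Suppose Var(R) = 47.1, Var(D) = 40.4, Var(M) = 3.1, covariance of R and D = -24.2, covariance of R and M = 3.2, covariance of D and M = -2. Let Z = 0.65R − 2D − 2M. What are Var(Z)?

Var(Z) = a²·Var(R) + b²·Var(D) + c²·Var(M) + 2ab·covariance of R and D + 2ac·covariance of R and M + 2bc·covariance of D and M, with a = 0.65, b = -2, c = -2.
= 19.89975 + 161.6 + 12.4 + 62.92 + (-8.32) + (-16)
= 232.49975.

Var(Z) = 232.49975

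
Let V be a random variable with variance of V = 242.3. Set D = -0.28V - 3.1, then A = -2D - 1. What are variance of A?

variance of A = 75.98528

variance of D = (-0.28)²·242.3 = 18.99632.
variance of A = (-2)²·18.99632 = 75.98528.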